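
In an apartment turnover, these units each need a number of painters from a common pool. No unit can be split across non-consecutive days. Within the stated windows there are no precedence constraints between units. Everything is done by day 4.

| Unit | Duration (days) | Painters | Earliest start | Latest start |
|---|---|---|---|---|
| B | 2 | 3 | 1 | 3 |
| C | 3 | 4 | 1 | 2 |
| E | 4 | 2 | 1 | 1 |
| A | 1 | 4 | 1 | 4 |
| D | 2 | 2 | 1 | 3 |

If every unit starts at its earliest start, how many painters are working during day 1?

15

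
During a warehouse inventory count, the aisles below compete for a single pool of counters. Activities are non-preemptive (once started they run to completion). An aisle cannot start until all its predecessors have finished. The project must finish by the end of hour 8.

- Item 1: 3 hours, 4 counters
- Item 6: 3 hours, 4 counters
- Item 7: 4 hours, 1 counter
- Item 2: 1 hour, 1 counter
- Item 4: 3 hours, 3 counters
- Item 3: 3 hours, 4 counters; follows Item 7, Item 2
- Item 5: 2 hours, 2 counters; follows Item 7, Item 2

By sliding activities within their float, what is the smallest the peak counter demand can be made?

Early-start (Item 1@1, Item 6@1, Item 7@1, Item 2@1, Item 4@1, Item 3@5, Item 5@5) gives peak 13: h1:13  h2:12  h3:12  h4:1  h5:6  h6:6  h7:4  h8:0.
Shift Item 6→4, Item 4→2, Item 5→7.
Schedule Item 1@1, Item 6@4, Item 7@1, Item 2@1, Item 4@2, Item 3@5, Item 5@7: h1:6  h2:8  h3:8  h4:8  h5:8  h6:8  h7:6  h8:2 — peak 8.

8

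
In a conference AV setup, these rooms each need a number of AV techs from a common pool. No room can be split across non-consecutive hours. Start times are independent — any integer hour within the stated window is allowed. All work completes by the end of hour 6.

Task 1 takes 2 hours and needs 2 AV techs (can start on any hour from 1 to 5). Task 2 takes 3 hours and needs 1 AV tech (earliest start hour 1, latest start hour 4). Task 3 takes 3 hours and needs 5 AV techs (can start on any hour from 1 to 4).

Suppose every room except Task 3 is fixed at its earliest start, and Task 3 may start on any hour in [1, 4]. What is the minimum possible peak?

5

Task 3@1: h1:8  h2:8  h3:6  h4:0  h5:0  h6:0 → peak 8
Task 3@2: h1:3  h2:8  h3:6  h4:5  h5:0  h6:0 → peak 8
Task 3@3: h1:3  h2:3  h3:6  h4:5  h5:5  h6:0 → peak 6
Task 3@4: h1:3  h2:3  h3:1  h4:5  h5:5  h6:5 → peak 5
Best is Task 3@4, peak 5.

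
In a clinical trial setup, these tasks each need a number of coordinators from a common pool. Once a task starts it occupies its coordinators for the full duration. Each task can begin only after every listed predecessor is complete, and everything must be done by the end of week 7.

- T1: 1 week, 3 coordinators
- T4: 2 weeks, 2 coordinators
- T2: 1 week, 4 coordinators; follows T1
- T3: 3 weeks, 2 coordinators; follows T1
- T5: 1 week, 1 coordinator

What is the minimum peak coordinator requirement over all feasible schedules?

Early-start (T1@1, T4@1, T2@2, T3@2, T5@1) gives peak 8: w1:6  w2:8  w3:2  w4:2  w5:0  w6:0  w7:0.
Shift T4→2, T2→4, T3→5.
Schedule T1@1, T4@2, T2@4, T3@5, T5@1: w1:4  w2:2  w3:2  w4:4  w5:2  w6:2  w7:2 — peak 4.

4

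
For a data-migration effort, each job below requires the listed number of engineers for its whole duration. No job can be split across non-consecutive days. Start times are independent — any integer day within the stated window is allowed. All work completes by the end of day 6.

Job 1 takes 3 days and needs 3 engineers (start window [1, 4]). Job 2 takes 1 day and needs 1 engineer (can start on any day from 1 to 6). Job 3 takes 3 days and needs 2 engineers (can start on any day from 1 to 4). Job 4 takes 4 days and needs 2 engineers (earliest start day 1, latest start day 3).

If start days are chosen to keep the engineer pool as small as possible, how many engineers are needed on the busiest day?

Early-start (Job 1@1, Job 2@1, Job 3@1, Job 4@1) gives peak 8: d1:8  d2:7  d3:7  d4:2  d5:0  d6:0.
Shift Job 3→4, Job 4→2.
Schedule Job 1@1, Job 2@1, Job 3@4, Job 4@2: d1:4  d2:5  d3:5  d4:4  d5:4  d6:2 — peak 5.

5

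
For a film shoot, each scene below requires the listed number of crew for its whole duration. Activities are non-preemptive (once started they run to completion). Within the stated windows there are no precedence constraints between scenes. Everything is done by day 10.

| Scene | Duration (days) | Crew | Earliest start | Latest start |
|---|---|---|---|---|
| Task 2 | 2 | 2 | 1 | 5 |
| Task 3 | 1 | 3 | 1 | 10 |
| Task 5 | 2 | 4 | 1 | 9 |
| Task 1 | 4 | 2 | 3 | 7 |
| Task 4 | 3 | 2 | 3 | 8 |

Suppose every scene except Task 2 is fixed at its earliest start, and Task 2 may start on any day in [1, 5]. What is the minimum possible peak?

7

Task 2@1: d1:9  d2:6  d3:4  d4:4  d5:4  d6:2  d7:0  d8:0  d9:0  d10:0 → peak 9
Task 2@2: d1:7  d2:6  d3:6  d4:4  d5:4  d6:2  d7:0  d8:0  d9:0  d10:0 → peak 7
Task 2@3: d1:7  d2:4  d3:6  d4:6  d5:4  d6:2  d7:0  d8:0  d9:0  d10:0 → peak 7
Task 2@4: d1:7  d2:4  d3:4  d4:6  d5:6  d6:2  d7:0  d8:0  d9:0  d10:0 → peak 7
Task 2@5: d1:7  d2:4  d3:4  d4:4  d5:6  d6:4  d7:0  d8:0  d9:0  d10:0 → peak 7
Best is Task 2@2, peak 7.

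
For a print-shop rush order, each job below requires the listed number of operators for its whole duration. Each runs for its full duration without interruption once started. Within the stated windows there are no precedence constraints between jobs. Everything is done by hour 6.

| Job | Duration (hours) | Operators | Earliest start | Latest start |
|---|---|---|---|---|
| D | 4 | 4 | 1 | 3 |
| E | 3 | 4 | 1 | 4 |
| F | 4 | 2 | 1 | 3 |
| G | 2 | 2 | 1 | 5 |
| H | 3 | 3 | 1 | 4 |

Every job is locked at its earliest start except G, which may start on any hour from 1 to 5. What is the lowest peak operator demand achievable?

13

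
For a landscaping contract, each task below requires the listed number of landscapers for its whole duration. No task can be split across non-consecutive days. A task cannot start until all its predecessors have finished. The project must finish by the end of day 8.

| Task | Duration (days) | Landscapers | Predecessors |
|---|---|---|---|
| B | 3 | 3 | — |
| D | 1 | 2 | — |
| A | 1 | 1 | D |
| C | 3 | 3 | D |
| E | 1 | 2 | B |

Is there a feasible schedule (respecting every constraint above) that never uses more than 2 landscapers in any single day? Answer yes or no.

Total landscaper-days = 23; over 8 days the average is 23/8 > 2, so some day must exceed 2.

no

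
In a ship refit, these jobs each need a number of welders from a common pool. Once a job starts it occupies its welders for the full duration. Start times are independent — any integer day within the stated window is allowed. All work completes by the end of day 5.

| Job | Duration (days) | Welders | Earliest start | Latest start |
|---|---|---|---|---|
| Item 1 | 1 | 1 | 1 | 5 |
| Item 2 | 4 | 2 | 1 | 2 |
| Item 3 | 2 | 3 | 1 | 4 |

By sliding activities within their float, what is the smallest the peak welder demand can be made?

Early-start (Item 1@1, Item 2@1, Item 3@1) gives peak 6: d1:6  d2:5  d3:2  d4:2  d5:0.
Shift Item 3→2.
Schedule Item 1@1, Item 2@1, Item 3@2: d1:3  d2:5  d3:5  d4:2  d5:0 — peak 5.

5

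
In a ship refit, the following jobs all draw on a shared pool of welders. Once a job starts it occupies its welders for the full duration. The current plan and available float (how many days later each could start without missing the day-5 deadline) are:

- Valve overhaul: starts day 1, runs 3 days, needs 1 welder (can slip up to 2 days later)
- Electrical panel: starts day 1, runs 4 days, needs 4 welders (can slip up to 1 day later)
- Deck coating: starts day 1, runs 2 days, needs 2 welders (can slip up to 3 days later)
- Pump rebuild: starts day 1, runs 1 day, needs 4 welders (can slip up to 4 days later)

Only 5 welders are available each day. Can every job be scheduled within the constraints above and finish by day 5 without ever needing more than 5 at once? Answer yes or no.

Total welder-days = 27; over 5 days the average is 27/5 > 5, so some day must exceed 5.

no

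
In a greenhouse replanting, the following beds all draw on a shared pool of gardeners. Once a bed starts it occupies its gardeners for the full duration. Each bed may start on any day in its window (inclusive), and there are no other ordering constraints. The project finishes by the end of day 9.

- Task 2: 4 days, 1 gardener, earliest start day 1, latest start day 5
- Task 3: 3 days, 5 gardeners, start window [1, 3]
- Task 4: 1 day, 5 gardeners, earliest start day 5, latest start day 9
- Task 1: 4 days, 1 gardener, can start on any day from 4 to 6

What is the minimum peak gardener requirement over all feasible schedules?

Early-start (Task 2@1, Task 3@1, Task 4@5, Task 1@4) gives peak 6: d1:6  d2:6  d3:6  d4:2  d5:6  d6:1  d7:1  d8:0  d9:0.
Shift Task 2→4, Task 4→8.
Schedule Task 2@4, Task 3@1, Task 4@8, Task 1@4: d1:5  d2:5  d3:5  d4:2  d5:2  d6:2  d7:2  d8:5  d9:0 — peak 5.

5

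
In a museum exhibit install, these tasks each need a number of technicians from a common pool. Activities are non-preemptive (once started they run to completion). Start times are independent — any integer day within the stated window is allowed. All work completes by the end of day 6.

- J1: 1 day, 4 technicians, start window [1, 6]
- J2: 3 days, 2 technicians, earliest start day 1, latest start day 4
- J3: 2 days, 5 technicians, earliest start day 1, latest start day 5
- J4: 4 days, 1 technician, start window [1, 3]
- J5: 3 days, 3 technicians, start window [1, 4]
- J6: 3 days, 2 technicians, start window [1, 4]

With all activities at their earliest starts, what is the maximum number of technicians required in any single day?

17

Early-start schedule: J1@1, J2@1, J3@1, J4@1, J5@1, J6@1.
Load per day: day 1: 17, day 2: 13, day 3: 8, day 4: 1, day 5: 0, day 6: 0.
Peak is 17.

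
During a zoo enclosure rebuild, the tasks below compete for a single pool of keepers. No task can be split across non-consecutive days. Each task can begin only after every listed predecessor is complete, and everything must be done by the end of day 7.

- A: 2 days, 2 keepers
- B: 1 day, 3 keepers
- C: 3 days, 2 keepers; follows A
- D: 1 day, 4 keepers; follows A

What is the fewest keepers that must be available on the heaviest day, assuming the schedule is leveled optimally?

4

Early-start (A@1, B@1, C@3, D@3) gives peak 6: d1:5  d2:2  d3:6  d4:2  d5:2  d6:0  d7:0.
Shift B→3, C→4, D→7.
Schedule A@1, B@3, C@4, D@7: d1:2  d2:2  d3:3  d4:2  d5:2  d6:2  d7:4 — peak 4.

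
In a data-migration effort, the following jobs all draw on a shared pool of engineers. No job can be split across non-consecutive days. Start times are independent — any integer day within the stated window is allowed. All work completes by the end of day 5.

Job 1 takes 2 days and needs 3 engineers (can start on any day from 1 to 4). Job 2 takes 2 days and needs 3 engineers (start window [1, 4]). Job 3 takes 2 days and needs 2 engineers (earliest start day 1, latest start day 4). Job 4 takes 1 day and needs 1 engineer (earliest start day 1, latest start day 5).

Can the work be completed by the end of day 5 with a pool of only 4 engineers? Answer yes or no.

no

The minimum achievable peak is 5; 4 < 5, so no feasible schedule stays within the cap.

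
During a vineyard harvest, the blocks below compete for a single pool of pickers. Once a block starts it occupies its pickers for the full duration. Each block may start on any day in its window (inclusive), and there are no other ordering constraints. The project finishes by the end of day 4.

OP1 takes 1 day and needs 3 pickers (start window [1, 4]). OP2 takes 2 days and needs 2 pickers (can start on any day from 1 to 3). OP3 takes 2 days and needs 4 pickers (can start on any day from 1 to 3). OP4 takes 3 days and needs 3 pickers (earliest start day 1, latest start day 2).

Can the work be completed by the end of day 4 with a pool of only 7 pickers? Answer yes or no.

Schedule OP1@1, OP2@1, OP3@3, OP4@2: d1:5  d2:5  d3:7  d4:7 — peak 7 ≤ 7.

yes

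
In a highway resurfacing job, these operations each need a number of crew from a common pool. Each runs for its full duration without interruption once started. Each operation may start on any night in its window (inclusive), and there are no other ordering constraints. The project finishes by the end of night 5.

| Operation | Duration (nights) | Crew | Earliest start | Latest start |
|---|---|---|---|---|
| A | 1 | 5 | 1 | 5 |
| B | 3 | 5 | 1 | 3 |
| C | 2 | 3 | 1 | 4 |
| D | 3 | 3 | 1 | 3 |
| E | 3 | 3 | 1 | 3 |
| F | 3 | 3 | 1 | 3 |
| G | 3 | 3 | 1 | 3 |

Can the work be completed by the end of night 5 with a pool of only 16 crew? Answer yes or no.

The minimum achievable peak is 17; 16 < 17, so no feasible schedule stays within the cap.

no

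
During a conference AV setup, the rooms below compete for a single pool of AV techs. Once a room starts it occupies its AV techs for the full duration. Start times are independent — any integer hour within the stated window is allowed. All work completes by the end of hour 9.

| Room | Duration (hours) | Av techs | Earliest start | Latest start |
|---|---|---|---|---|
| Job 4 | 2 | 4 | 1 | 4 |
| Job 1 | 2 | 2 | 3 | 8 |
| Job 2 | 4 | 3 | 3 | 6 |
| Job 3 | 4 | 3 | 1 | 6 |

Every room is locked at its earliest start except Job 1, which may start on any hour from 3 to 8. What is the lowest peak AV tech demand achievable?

7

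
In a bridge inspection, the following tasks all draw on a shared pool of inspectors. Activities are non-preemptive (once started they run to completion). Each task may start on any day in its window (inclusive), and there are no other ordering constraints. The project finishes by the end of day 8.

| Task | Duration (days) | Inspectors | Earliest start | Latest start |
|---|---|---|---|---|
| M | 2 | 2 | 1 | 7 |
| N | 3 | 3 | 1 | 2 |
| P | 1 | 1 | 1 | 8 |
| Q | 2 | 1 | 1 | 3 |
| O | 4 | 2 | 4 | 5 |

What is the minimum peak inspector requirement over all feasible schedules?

4

Early-start (M@1, N@1, P@1, Q@1, O@4) gives peak 7: d1:7  d2:6  d3:3  d4:2  d5:2  d6:2  d7:2  d8:0.
Shift M→4, Q→2.
Schedule M@4, N@1, P@1, Q@2, O@4: d1:4  d2:4  d3:4  d4:4  d5:4  d6:2  d7:2  d8:0 — peak 4.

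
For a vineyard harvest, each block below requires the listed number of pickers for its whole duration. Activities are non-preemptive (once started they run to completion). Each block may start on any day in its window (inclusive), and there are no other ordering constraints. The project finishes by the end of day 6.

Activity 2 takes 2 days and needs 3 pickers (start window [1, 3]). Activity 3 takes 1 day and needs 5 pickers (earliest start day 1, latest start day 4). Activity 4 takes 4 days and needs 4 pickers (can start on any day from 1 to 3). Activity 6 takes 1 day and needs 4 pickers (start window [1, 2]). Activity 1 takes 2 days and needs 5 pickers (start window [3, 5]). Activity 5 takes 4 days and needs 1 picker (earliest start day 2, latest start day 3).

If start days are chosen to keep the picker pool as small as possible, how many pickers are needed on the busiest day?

Early-start (Activity 2@1, Activity 3@1, Activity 4@1, Activity 6@1, Activity 1@3, Activity 5@2) gives peak 16: d1:16  d2:8  d3:10  d4:10  d5:1  d6:0.
Shift Activity 2→3, Activity 6→2, Activity 1→5.
Schedule Activity 2@3, Activity 3@1, Activity 4@1, Activity 6@2, Activity 1@5, Activity 5@2: d1:9  d2:9  d3:8  d4:8  d5:6  d6:5 — peak 9.

9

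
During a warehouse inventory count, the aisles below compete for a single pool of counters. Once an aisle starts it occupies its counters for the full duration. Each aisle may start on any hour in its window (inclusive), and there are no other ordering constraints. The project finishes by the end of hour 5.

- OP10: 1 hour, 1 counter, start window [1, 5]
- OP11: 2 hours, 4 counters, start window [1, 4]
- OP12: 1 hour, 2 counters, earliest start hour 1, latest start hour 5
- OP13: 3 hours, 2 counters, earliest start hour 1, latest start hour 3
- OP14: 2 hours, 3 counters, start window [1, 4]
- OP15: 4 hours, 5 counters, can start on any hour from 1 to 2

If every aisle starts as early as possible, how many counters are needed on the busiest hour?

17

Early-start schedule: OP10@1, OP11@1, OP12@1, OP13@1, OP14@1, OP15@1.
Load per hour: hour 1: 17, hour 2: 14, hour 3: 7, hour 4: 5, hour 5: 0.
Peak is 17.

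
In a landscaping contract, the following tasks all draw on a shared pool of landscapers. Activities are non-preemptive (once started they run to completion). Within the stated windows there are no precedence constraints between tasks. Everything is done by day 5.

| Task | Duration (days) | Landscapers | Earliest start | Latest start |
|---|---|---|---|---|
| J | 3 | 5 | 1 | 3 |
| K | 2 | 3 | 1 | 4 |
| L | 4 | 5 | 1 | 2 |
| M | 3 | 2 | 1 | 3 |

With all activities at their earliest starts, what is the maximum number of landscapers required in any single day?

Early-start schedule: J@1, K@1, L@1, M@1.
Load per day: day 1: 15, day 2: 15, day 3: 12, day 4: 5, day 5: 0.
Peak is 15.

15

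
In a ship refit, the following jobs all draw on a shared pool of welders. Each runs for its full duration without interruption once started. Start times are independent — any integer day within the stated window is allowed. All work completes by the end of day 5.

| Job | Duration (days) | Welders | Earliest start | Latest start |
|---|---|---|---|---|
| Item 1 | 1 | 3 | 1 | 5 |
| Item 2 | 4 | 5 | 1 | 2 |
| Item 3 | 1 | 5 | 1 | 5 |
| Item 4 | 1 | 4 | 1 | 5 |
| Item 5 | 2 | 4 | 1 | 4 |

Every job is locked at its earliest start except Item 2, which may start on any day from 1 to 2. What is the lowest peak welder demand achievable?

16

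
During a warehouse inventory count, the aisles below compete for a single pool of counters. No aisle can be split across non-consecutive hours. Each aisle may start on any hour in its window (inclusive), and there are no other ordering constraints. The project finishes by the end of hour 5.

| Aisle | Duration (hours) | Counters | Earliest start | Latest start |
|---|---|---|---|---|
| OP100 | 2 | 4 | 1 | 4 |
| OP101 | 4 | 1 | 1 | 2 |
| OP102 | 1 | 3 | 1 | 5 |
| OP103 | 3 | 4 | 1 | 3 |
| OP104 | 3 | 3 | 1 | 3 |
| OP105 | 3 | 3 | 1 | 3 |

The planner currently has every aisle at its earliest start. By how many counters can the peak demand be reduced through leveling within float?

Early-start peak: h1:18  h2:15  h3:11  h4:1  h5:0 ⇒ 18.
Leveled (OP100@1, OP101@1, OP102@1, OP103@2, OP104@3, OP105@3): h1:8  h2:9  h3:11  h4:11  h5:6 ⇒ 11.
Reduction 18 − 11 = 7.

7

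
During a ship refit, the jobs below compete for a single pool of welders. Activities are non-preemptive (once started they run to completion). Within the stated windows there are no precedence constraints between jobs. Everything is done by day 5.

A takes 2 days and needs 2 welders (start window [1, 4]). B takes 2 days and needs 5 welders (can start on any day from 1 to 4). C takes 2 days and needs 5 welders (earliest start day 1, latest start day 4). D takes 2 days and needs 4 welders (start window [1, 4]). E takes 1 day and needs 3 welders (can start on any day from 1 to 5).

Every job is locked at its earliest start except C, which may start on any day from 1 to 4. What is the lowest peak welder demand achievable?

14

C@1: d1:19  d2:16  d3:0  d4:0  d5:0 → peak 19
C@2: d1:14  d2:16  d3:5  d4:0  d5:0 → peak 16
C@3: d1:14  d2:11  d3:5  d4:5  d5:0 → peak 14
C@4: d1:14  d2:11  d3:0  d4:5  d5:5 → peak 14
Best is C@3, peak 14.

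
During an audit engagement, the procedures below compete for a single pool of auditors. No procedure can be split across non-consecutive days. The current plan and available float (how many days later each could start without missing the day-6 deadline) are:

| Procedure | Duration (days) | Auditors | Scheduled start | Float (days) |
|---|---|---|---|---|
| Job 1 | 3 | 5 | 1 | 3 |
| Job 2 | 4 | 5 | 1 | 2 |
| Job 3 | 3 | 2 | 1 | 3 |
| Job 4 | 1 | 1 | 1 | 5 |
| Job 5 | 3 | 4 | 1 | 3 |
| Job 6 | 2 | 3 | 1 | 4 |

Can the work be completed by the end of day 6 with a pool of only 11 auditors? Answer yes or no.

Schedule Job 1@1, Job 2@1, Job 3@4, Job 4@1, Job 5@4, Job 6@5: d1:11  d2:10  d3:10  d4:11  d5:9  d6:9 — peak 11 ≤ 11.

yes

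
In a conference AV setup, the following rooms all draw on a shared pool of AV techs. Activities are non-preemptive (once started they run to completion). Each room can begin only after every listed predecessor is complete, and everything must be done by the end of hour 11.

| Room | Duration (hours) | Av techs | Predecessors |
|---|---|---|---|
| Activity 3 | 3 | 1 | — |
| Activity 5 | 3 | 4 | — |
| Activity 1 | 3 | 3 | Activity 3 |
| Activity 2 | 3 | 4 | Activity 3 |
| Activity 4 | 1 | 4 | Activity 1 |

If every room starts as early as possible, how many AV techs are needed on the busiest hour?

Early-start schedule: Activity 3@1, Activity 5@1, Activity 1@4, Activity 2@4, Activity 4@7.
Load per hour: hour 1: 5, hour 2: 5, hour 3: 5, hour 4: 7, hour 5: 7, hour 6: 7, hour 7: 4, hour 8: 0, hour 9: 0, hour 10: 0, hour 11: 0.
Peak is 7.

7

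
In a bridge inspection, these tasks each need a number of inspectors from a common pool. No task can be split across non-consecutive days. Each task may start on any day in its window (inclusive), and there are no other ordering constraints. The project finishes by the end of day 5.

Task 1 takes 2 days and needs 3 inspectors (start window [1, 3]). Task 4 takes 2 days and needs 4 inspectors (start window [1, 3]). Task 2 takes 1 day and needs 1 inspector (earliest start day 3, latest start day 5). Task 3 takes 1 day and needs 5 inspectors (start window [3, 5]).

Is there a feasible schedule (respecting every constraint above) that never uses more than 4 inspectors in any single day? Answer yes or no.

no

The minimum achievable peak is 5; 4 < 5, so no feasible schedule stays within the cap.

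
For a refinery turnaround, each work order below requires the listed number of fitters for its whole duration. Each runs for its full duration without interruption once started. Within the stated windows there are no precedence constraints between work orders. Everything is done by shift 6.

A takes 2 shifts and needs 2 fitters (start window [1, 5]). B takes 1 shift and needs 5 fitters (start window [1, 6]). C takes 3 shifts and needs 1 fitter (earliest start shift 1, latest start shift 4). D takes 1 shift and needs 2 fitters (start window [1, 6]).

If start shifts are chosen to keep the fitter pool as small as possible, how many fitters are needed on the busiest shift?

Early-start (A@1, B@1, C@1, D@1) gives peak 10: s1:10  s2:3  s3:1  s4:0  s5:0  s6:0.
Shift B→3, C→4.
Schedule A@1, B@3, C@4, D@1: s1:4  s2:2  s3:5  s4:1  s5:1  s6:1 — peak 5.

5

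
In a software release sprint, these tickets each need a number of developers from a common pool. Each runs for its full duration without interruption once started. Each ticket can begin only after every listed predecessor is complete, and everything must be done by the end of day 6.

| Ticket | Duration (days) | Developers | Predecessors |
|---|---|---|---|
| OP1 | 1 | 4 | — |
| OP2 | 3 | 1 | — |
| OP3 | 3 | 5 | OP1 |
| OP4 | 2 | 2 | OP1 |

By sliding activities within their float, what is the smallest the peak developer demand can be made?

5

Early-start (OP1@1, OP2@1, OP3@2, OP4@2) gives peak 8: d1:5  d2:8  d3:8  d4:5  d5:0  d6:0.
Shift OP3→4.
Schedule OP1@1, OP2@1, OP3@4, OP4@2: d1:5  d2:3  d3:3  d4:5  d5:5  d6:5 — peak 5.
Total developer-days = 26 over 6 days ⇒ peak ≥ ⌈26/6⌉ = 5, so 5 is optimal.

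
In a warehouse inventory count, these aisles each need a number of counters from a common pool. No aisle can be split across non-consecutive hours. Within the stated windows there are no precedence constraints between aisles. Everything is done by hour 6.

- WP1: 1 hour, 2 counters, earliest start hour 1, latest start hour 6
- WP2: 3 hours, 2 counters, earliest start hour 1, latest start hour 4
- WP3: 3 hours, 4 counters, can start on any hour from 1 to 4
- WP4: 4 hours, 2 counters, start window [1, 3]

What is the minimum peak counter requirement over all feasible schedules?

6

Early-start (WP1@1, WP2@1, WP3@1, WP4@1) gives peak 10: h1:10  h2:8  h3:8  h4:2  h5:0  h6:0.
Shift WP3→4.
Schedule WP1@1, WP2@1, WP3@4, WP4@1: h1:6  h2:4  h3:4  h4:6  h5:4  h6:4 — peak 6.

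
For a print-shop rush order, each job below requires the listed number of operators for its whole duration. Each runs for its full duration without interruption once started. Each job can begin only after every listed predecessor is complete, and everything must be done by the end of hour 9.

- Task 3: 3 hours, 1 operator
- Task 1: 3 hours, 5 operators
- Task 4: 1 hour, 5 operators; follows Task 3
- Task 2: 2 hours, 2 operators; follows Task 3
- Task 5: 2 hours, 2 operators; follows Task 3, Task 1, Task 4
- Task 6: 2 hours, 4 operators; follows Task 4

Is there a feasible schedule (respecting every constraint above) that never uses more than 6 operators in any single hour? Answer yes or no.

yes

Schedule Task 3@1, Task 1@1, Task 4@4, Task 2@5, Task 5@5, Task 6@7: h1:6  h2:6  h3:6  h4:5  h5:4  h6:4  h7:4  h8:4  h9:0 — peak 6 ≤ 6.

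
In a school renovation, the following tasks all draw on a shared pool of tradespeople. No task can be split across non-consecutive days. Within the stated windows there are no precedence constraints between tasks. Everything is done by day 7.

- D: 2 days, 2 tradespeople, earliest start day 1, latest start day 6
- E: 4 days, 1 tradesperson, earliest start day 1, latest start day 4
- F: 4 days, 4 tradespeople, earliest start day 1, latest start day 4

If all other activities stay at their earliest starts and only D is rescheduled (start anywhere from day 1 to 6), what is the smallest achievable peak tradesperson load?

5

D@1: d1:7  d2:7  d3:5  d4:5  d5:0  d6:0  d7:0 → peak 7
D@2: d1:5  d2:7  d3:7  d4:5  d5:0  d6:0  d7:0 → peak 7
D@3: d1:5  d2:5  d3:7  d4:7  d5:0  d6:0  d7:0 → peak 7
D@4: d1:5  d2:5  d3:5  d4:7  d5:2  d6:0  d7:0 → peak 7
D@5: d1:5  d2:5  d3:5  d4:5  d5:2  d6:2  d7:0 → peak 5
D@6: d1:5  d2:5  d3:5  d4:5  d5:0  d6:2  d7:2 → peak 5
Best is D@5, peak 5.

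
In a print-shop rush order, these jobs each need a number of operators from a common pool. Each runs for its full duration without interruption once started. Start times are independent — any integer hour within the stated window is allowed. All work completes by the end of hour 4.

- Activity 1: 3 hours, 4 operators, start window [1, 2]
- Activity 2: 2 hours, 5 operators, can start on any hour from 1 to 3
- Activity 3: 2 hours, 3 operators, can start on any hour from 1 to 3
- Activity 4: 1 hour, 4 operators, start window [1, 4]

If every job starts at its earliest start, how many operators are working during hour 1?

16

At early start, hour 1 has: Activity 1, Activity 2, Activity 3, Activity 4.
Demand: 4 + 5 + 3 + 4 = 16.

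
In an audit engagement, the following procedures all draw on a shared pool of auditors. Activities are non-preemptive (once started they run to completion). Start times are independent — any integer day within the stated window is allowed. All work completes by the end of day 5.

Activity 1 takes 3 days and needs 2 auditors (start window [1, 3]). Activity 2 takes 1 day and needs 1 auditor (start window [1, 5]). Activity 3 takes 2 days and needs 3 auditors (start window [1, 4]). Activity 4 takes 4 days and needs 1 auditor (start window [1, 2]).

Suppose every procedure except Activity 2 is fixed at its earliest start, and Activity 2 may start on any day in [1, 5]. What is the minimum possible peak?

Activity 2@1: d1:7  d2:6  d3:3  d4:1  d5:0 → peak 7
Activity 2@2: d1:6  d2:7  d3:3  d4:1  d5:0 → peak 7
Activity 2@3: d1:6  d2:6  d3:4  d4:1  d5:0 → peak 6
Activity 2@4: d1:6  d2:6  d3:3  d4:2  d5:0 → peak 6
Activity 2@5: d1:6  d2:6  d3:3  d4:1  d5:1 → peak 6
Best is Activity 2@3, peak 6.

6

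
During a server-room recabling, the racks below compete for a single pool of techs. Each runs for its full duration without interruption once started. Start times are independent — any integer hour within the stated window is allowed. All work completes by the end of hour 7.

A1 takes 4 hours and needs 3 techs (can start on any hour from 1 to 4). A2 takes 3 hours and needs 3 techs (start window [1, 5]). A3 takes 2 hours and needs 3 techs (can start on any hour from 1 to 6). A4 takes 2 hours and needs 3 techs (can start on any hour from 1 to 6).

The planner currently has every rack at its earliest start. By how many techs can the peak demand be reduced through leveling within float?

Early-start peak: h1:12  h2:12  h3:6  h4:3  h5:0  h6:0  h7:0 ⇒ 12.
Leveled (A1@1, A2@1, A3@4, A4@5): h1:6  h2:6  h3:6  h4:6  h5:6  h6:3  h7:0 ⇒ 6.
Reduction 12 − 6 = 6.

6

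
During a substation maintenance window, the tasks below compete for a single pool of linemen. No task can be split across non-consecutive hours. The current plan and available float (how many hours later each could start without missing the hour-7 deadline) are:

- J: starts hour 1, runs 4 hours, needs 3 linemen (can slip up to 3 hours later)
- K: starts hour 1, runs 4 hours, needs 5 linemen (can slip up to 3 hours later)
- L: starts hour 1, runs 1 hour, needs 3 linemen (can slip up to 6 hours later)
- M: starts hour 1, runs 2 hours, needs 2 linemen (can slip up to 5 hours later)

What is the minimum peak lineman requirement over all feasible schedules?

8

Early-start (J@1, K@1, L@1, M@1) gives peak 13: h1:13  h2:10  h3:8  h4:8  h5:0  h6:0  h7:0.
Shift L→5, M→5.
Schedule J@1, K@1, L@5, M@5: h1:8  h2:8  h3:8  h4:8  h5:5  h6:2  h7:0 — peak 8.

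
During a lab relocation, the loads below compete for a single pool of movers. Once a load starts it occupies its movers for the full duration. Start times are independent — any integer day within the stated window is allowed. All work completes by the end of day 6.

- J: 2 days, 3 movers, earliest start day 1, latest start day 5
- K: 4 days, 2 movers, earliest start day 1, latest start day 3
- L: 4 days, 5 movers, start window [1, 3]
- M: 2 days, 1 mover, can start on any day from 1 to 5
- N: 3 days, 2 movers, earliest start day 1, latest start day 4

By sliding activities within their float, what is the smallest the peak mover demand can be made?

Early-start (J@1, K@1, L@1, M@1, N@1) gives peak 13: d1:13  d2:13  d3:9  d4:7  d5:0  d6:0.
Shift L→3.
Schedule J@1, K@1, L@3, M@1, N@1: d1:8  d2:8  d3:9  d4:7  d5:5  d6:5 — peak 9.

9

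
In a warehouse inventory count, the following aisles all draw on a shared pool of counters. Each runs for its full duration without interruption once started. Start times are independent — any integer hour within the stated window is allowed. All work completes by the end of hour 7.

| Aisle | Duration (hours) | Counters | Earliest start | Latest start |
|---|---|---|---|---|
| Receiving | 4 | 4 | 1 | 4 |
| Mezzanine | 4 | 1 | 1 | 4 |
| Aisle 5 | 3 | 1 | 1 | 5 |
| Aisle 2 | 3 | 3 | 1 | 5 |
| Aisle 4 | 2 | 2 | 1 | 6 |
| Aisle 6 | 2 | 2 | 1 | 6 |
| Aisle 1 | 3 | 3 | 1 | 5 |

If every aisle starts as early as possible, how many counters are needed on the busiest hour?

Early-start schedule: Receiving@1, Mezzanine@1, Aisle 5@1, Aisle 2@1, Aisle 4@1, Aisle 6@1, Aisle 1@1.
Load per hour: hour 1: 16, hour 2: 16, hour 3: 12, hour 4: 5, hour 5: 0, hour 6: 0, hour 7: 0.
Peak is 16.

16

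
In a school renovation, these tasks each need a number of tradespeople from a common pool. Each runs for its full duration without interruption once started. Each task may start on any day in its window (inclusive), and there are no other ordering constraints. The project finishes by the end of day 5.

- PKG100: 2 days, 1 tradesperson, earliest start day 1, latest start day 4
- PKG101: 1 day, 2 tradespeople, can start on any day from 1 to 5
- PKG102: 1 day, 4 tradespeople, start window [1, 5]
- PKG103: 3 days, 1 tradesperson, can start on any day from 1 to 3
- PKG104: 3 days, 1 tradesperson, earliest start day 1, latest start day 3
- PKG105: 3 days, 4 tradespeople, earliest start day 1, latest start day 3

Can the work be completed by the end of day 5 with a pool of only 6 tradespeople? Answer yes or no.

yes

Schedule PKG100@1, PKG101@1, PKG102@2, PKG103@1, PKG104@3, PKG105@3: d1:4  d2:6  d3:6  d4:5  d5:5 — peak 6 ≤ 6.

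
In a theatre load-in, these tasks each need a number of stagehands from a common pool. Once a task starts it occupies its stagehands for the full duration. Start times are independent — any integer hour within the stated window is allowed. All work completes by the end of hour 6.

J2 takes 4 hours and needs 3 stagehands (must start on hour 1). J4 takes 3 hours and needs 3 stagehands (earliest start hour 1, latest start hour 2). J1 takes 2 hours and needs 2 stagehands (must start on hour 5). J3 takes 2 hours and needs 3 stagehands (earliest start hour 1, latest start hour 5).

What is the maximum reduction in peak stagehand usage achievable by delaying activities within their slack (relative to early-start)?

Early-start peak: h1:9  h2:9  h3:6  h4:3  h5:2  h6:2 ⇒ 9.
Leveled (J2@1, J4@1, J1@5, J3@4): h1:6  h2:6  h3:6  h4:6  h5:5  h6:2 ⇒ 6.
Reduction 9 − 6 = 3.

3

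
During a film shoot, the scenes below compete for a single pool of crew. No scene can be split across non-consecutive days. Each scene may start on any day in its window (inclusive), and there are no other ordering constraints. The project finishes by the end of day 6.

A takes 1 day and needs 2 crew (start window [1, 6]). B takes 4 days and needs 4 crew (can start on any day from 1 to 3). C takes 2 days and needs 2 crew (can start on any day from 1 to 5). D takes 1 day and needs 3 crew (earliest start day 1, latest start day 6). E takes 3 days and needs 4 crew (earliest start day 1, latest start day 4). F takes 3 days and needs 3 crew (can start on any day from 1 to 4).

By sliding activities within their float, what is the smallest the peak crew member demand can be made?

Early-start (A@1, B@1, C@1, D@1, E@1, F@1) gives peak 18: d1:18  d2:13  d3:11  d4:4  d5:0  d6:0.
Shift B→3, D→2, E→4.
Schedule A@1, B@3, C@1, D@2, E@4, F@1: d1:7  d2:8  d3:7  d4:8  d5:8  d6:8 — peak 8.
Total crew member-days = 46 over 6 days ⇒ peak ≥ ⌈46/6⌉ = 8, so 8 is optimal.

8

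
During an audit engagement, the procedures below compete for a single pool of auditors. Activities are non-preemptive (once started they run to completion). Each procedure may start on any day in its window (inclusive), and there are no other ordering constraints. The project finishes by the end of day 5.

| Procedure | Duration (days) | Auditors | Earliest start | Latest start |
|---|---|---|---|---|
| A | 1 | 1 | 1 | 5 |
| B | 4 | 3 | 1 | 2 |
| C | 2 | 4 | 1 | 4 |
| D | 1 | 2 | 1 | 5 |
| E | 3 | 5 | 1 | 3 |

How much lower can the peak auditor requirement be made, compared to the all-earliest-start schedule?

7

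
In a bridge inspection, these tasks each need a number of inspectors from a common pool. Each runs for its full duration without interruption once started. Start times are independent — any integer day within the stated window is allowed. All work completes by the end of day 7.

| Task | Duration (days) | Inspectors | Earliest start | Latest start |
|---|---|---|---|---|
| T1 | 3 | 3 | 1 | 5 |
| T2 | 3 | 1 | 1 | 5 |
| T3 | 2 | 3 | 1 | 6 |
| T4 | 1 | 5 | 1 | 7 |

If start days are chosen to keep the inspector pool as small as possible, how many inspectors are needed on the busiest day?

5

Early-start (T1@1, T2@1, T3@1, T4@1) gives peak 12: d1:12  d2:7  d3:4  d4:0  d5:0  d6:0  d7:0.
Shift T3→4, T4→6.
Schedule T1@1, T2@1, T3@4, T4@6: d1:4  d2:4  d3:4  d4:3  d5:3  d6:5  d7:0 — peak 5.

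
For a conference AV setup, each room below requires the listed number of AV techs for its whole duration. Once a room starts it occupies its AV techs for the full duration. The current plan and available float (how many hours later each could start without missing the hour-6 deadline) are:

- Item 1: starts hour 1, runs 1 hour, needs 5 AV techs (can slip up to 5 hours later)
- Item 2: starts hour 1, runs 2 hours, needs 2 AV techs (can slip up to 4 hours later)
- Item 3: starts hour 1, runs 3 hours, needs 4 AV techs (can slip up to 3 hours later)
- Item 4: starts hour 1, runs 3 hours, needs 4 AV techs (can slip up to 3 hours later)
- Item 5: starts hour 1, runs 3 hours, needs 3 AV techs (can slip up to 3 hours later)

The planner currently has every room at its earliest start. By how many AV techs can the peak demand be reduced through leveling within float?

10

Early-start peak: h1:18  h2:13  h3:11  h4:0  h5:0  h6:0 ⇒ 18.
Leveled (Item 1@1, Item 2@2, Item 3@4, Item 4@4, Item 5@1): h1:8  h2:5  h3:5  h4:8  h5:8  h6:8 ⇒ 8.
Reduction 18 − 8 = 10.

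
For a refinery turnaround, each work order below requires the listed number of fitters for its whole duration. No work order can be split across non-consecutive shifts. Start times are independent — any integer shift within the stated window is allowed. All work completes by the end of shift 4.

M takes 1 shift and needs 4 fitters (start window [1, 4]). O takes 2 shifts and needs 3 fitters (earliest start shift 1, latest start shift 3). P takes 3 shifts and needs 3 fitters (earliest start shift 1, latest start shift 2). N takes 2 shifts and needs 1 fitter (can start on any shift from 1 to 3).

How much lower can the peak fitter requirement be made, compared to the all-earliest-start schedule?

5

Early-start peak: s1:11  s2:7  s3:3  s4:0 ⇒ 11.
Leveled (M@1, O@3, P@2, N@1): s1:5  s2:4  s3:6  s4:6 ⇒ 6.
Reduction 11 − 6 = 5.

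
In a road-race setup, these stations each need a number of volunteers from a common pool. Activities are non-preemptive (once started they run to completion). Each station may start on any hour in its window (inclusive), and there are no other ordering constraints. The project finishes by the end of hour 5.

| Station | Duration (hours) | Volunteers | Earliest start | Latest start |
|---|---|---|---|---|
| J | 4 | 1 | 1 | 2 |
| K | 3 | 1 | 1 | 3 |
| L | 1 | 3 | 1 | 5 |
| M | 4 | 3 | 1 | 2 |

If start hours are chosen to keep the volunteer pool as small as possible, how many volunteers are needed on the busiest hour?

Early-start (J@1, K@1, L@1, M@1) gives peak 8: h1:8  h2:5  h3:5  h4:4  h5:0.
Shift M→2.
Schedule J@1, K@1, L@1, M@2: h1:5  h2:5  h3:5  h4:4  h5:3 — peak 5.
Total volunteer-hours = 22 over 5 hours ⇒ peak ≥ ⌈22/5⌉ = 5, so 5 is optimal.

5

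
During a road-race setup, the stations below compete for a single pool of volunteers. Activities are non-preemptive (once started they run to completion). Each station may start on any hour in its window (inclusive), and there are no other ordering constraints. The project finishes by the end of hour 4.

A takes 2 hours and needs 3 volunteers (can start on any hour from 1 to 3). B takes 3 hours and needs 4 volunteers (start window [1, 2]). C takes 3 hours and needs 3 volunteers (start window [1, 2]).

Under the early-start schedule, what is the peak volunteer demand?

10

Early-start schedule: A@1, B@1, C@1.
Load per hour: hour 1: 10, hour 2: 10, hour 3: 7, hour 4: 0.
Peak is 10.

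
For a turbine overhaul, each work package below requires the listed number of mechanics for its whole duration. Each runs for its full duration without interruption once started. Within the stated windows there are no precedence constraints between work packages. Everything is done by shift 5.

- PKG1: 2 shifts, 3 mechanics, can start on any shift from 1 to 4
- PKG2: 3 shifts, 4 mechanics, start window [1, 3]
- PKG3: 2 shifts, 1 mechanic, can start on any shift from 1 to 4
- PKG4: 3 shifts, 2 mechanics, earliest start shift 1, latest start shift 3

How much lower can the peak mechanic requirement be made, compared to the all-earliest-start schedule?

4

Early-start peak: s1:10  s2:10  s3:6  s4:0  s5:0 ⇒ 10.
Leveled (PKG1@1, PKG2@3, PKG3@1, PKG4@1): s1:6  s2:6  s3:6  s4:4  s5:4 ⇒ 6.
Reduction 10 − 6 = 4.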